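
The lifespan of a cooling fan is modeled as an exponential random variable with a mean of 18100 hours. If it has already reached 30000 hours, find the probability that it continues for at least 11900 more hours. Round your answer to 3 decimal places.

The rate is λ = 1/18100 = 0.0000552486 per hour.
P(X > s+t | X > s) = e^(−λ(s+t))/e^(−λs) = e^(−λt), independent of s = 30000.
P(X > 11900) = e^(−0.65746) ≈ 0.518.

0.518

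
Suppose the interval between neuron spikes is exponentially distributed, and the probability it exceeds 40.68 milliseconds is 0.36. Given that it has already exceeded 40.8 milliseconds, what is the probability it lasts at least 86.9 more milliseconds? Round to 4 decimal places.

From e^(−λ·40.68) = 0.36, λ = −ln(0.36)/40.68 = 0.0251143.
Memoryless: P(X > 40.8+86.9 | X > 40.8) = P(X > 86.9) = e^(−0.0251143·86.9) ≈ 0.1128.

0.1128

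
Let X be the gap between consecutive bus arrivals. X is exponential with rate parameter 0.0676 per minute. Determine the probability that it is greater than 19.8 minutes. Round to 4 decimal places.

P(X > 19.8) = e^(−λ·19.8) = e^(−1.3385) ≈ 0.2622.

0.2622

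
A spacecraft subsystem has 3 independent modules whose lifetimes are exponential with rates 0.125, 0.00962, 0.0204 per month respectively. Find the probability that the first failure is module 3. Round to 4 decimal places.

The time to first failure is exponential with rate Σλ = 0.125 + 0.00962 + 0.0204 = 0.15502.
P(module 3 first) = λ_3/Σλ = 0.0204/0.15502 ≈ 0.1316.

0.1316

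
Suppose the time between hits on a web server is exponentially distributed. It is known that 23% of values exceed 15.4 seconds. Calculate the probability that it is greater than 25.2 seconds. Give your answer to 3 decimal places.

e^(−λ·15.4) = 0.23 ⇒ λ = −ln(0.23)/15.4 = 0.0954335.
P(X > 25.2) = e^(−0.0954335·25.2) = e^(−2.4049) ≈ 0.090.

0.090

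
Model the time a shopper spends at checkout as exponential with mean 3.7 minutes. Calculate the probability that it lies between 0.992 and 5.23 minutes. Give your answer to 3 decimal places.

0.522

The rate is λ = 1/3.7 = 0.27027 per minute.
P(0.992 < X < 5.23) = e^(−λ·0.992) − e^(−λ·5.23) = 0.76483 − 0.24329 ≈ 0.522.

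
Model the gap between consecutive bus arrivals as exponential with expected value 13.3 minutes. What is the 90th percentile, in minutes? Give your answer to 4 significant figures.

30.62

The rate is λ = 1/13.3 = 0.075188 per minute.
Set 1 − e^(−λt) = 0.9, so t = −ln(0.1)/λ = 2.3026/0.075188 ≈ 30.6244 minutes.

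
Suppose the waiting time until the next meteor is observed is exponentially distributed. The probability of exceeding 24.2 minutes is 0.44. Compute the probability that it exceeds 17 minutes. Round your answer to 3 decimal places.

0.562

e^(−λ·24.2) = 0.44 ⇒ λ = −ln(0.44)/24.2 = 0.0339248.
P(X > 17) = e^(−0.0339248·17) = e^(−0.57672) ≈ 0.562.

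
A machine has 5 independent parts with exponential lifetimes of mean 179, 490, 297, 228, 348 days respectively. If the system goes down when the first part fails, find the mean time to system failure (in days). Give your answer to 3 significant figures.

54.8

The first failure time is exponential with rate Σλ_i = 1/179 + 1/490 + 1/297 + 1/228 + 1/348 = 0.0182539 per day.
E[min] = 1/Σλ = 1/0.0182539 = 54.7827 days.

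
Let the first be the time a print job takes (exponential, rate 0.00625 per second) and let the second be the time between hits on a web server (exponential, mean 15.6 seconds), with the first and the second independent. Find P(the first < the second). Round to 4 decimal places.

λ_1 = 0.00625, λ_2 = 1/15.6 = 0.0641026.
For independent exponentials, P(the first < the second) = λ_1/(λ_1+λ_2) = 0.00625/0.0703526 ≈ 0.0888.

0.0888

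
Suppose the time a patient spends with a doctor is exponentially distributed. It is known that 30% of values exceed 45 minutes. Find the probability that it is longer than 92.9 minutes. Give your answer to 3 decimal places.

e^(−λ·45) = 0.30 ⇒ λ = −ln(0.30)/45 = 0.026755.
P(X > 92.9) = e^(−0.026755·92.9) = e^(−2.4855) ≈ 0.083.

0.083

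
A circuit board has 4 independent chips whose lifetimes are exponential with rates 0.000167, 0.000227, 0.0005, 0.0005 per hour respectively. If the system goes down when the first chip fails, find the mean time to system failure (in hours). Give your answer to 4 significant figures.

717.4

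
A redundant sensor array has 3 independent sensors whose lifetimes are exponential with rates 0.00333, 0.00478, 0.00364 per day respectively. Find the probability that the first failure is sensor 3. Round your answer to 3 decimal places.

0.310

The time to first failure is exponential with rate Σλ = 0.00333 + 0.00478 + 0.00364 = 0.01175.
P(sensor 3 first) = λ_3/Σλ = 0.00364/0.01175 ≈ 0.310.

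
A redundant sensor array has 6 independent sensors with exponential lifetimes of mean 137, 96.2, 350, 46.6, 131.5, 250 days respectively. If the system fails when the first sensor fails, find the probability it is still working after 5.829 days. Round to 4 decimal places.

0.7316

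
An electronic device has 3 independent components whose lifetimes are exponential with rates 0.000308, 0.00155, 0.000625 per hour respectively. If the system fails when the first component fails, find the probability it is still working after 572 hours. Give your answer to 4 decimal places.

0.2416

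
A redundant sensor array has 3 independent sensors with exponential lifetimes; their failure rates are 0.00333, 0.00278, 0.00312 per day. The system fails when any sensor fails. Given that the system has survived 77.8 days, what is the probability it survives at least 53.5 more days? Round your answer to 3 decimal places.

Time to first failure ~ Exp(Σλ) with Σλ = 0.00923.
By memorylessness, P(T > 77.8+53.5 | T > 77.8) = P(T > 53.5) = e^(−0.00923·53.5) ≈ 0.610.

0.610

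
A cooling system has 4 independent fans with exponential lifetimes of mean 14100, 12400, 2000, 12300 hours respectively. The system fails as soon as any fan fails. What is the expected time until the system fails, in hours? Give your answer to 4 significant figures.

1365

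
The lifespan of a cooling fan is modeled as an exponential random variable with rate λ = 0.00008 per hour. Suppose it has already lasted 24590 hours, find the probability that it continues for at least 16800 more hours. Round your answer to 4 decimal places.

P(X > s+t | X > s) = e^(−λ(s+t))/e^(−λs) = e^(−λt), independent of s = 24590.
P(X > 16800) = e^(−1.344) ≈ 0.2608.

0.2608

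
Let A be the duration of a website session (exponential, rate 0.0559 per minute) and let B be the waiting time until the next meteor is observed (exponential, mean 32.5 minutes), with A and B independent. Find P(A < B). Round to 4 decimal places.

λ_1 = 0.0559, λ_2 = 1/32.5 = 0.0307692.
For independent exponentials, P(A < B) = λ_1/(λ_1+λ_2) = 0.0559/0.0866692 ≈ 0.6450.

0.6450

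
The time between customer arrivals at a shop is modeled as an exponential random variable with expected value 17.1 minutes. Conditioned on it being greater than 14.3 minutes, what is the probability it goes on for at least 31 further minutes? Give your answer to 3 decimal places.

0.163

The rate is λ = 1/17.1 = 0.0584795 per minute.
The exponential is memoryless, so the remaining time is again Exp(λ): the condition X > 14.3 is irrelevant.
P(X > 31) = e^(−1.8129) ≈ 0.163.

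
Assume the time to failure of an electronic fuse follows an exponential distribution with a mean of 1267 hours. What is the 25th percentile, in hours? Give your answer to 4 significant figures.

364.5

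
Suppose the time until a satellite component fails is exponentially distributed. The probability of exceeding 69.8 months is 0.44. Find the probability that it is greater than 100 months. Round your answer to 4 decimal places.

e^(−λ·69.8) = 0.44 ⇒ λ = −ln(0.44)/69.8 = 0.0117619.
P(X > 100) = e^(−0.0117619·100) = e^(−1.1762) ≈ 0.3085.

0.3085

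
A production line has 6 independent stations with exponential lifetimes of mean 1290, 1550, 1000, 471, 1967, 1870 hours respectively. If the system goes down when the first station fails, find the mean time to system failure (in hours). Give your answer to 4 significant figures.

The first failure time is exponential with rate Σλ_i = 1/1290 + 1/1550 + 1/1000 + 1/471 + 1/1967 + 1/1870 = 0.00558665 per hour.
E[min] = 1/Σλ = 1/0.00558665 = 178.998 hours.

179.0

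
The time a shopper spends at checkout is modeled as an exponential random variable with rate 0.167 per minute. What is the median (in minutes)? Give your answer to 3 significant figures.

4.15

Set 1 − e^(−λt) = 0.5, so t = −ln(0.5)/λ = 0.69315/0.167 ≈ 4.15058 minutes.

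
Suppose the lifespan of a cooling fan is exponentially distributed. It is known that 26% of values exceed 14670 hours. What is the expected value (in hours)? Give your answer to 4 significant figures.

e^(−λ·14670) = 0.26 ⇒ λ = −ln(0.26)/14670 = 0.0000918251.
Mean = 1/λ = 10890.3 hours.

10890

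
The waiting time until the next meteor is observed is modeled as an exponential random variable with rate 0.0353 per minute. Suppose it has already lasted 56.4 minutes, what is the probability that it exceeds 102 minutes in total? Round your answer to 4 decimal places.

The exponential is memoryless, so the remaining time is again Exp(λ): the condition X > 56.4 is irrelevant.
P(X > 45.6) = e^(−1.6097) ≈ 0.2000.

0.2000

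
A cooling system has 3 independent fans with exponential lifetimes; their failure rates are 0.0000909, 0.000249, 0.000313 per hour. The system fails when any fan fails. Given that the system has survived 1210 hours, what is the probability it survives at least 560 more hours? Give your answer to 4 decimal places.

0.6938

Time to first failure ~ Exp(Σλ) with Σλ = 0.0006529.
By memorylessness, P(T > 1210+560 | T > 1210) = P(T > 560) = e^(−0.0006529·560) ≈ 0.6938.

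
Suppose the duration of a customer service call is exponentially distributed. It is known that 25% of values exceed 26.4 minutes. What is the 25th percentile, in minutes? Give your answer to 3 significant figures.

5.48

e^(−λ·26.4) = 0.25 ⇒ λ = −ln(0.25)/26.4 = 0.0525112.
25th percentile: 1 − e^(−λt) = 0.25, t = −ln(0.75)/λ = 5.47849 minutes.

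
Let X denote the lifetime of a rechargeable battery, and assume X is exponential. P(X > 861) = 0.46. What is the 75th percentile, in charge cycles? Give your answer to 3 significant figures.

e^(−λ·861) = 0.46 ⇒ λ = −ln(0.46)/861 = 0.000901892.
75th percentile: 1 − e^(−λt) = 0.75, t = −ln(0.25)/λ = 1537.1 charge cycles.

1540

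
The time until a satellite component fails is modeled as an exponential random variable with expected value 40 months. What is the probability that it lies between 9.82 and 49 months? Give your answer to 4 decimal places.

The rate is λ = 1/40 = 0.025 per month.
P(9.82 < X < 49) = e^(−λ·9.82) − e^(−λ·49) = 0.78231 − 0.29376 ≈ 0.4886.

0.4886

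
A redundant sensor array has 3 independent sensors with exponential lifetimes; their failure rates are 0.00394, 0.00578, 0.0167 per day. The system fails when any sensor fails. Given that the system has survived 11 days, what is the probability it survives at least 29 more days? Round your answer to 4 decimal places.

Time to first failure ~ Exp(Σλ) with Σλ = 0.02642.
By memorylessness, P(T > 11+29 | T > 11) = P(T > 29) = e^(−0.02642·29) ≈ 0.4648.

0.4648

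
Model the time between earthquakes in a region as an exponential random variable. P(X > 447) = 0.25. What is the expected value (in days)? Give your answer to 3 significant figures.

e^(−λ·447) = 0.25 ⇒ λ = −ln(0.25)/447 = 0.00310133.
Mean = 1/λ = 322.442 days.

322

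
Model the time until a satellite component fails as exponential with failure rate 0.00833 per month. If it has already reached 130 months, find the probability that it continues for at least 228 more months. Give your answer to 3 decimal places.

0.150

P(X > s+t | X > s) = e^(−λ(s+t))/e^(−λs) = e^(−λt), independent of s = 130.
P(X > 228) = e^(−1.8992) ≈ 0.150.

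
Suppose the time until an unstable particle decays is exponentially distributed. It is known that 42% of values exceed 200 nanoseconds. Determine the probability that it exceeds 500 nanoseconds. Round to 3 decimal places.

0.114

e^(−λ·200) = 0.42 ⇒ λ = −ln(0.42)/200 = 0.0043375.
P(X > 500) = e^(−0.0043375·500) = e^(−2.1688) ≈ 0.114.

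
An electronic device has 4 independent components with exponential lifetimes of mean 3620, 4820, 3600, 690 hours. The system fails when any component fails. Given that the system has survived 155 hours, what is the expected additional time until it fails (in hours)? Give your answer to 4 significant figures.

452.3

First-failure rate Σλ = 1/3620 + 1/4820 + 1/3600 + 1/690 = 0.00221077.
By memorylessness the expected residual is 1/Σλ = 452.332 hours, regardless of the 155 already elapsed.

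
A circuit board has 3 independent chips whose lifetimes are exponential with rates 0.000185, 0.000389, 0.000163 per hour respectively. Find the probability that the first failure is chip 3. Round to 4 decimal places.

0.2212

The time to first failure is exponential with rate Σλ = 0.000185 + 0.000389 + 0.000163 = 0.000737.
P(chip 3 first) = λ_3/Σλ = 0.000163/0.000737 ≈ 0.2212.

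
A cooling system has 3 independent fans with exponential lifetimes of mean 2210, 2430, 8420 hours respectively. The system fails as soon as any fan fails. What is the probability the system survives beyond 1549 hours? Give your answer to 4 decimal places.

The first failure time is exponential with rate Σλ_i = 1/2210 + 1/2430 + 1/8420 = 0.000982776 per hour.
P(min > 1549) = e^(−0.000982776·1549) = e^(−1.5223) ≈ 0.2182.

0.2182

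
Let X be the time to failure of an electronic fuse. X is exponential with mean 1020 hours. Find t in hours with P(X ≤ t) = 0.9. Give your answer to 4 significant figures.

2349

The rate is λ = 1/1020 = 0.000980392 per hour.
Set 1 − e^(−λt) = 0.9, so t = −ln(0.1)/λ = 2.3026/0.000980392 ≈ 2348.64 hours.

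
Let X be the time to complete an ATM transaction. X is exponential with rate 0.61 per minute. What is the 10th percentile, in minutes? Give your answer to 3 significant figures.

Set 1 − e^(−λt) = 0.1, so t = −ln(0.9)/λ = 0.10536/0.61 ≈ 0.172722 minutes.

0.173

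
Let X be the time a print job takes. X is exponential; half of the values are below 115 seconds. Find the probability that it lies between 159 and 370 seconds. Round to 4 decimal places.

For an exponential, median = ln(2)/λ, so λ = ln 2 / 115 = 0.00602737 per second.
P(159 < X < 370) = e^(−λ·159) − e^(−λ·370) = 0.38352 − 0.10751 ≈ 0.2760.

0.2760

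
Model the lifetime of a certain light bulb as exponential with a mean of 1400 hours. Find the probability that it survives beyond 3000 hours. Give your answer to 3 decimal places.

The rate is λ = 1/1400 = 0.000714286 per hour.
P(X > 3000) = e^(−λ·3000) = e^(−2.1429) ≈ 0.117.

0.117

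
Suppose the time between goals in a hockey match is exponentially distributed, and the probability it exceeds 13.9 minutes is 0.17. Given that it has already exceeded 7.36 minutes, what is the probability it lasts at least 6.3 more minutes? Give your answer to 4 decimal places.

0.4479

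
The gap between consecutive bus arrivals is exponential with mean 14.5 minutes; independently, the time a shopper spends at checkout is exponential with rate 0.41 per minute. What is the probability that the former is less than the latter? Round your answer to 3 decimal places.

0.144

λ_1 = 1/14.5 = 0.0689655, λ_2 = 0.41.
For independent exponentials, P(the former < the latter) = λ_1/(λ_1+λ_2) = 0.0689655/0.478966 ≈ 0.144.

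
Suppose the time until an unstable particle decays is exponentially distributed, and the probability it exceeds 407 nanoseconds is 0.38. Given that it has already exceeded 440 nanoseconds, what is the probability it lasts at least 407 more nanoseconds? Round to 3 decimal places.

From e^(−λ·407) = 0.38, λ = −ln(0.38)/407 = 0.00237736.
Memoryless: P(X > 440+407 | X > 440) = P(X > 407) = e^(−0.00237736·407) ≈ 0.380.

0.380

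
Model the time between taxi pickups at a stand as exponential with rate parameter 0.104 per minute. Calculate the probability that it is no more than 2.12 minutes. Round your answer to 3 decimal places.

P(X ≤ 2.12) = 1 − e^(−λ·2.12) = 1 − e^(−0.22048) ≈ 0.198.

0.198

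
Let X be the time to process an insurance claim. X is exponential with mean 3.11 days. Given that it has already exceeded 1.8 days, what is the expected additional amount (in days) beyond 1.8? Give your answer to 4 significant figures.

3.110

The rate is λ = 1/3.11 = 0.321543 per day.
By memorylessness, the remaining amount past any threshold is again Exp(λ) with mean 1/λ = 3.11 days.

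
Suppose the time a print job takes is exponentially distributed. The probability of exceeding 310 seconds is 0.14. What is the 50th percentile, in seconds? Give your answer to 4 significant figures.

109.3

e^(−λ·310) = 0.14 ⇒ λ = −ln(0.14)/310 = 0.0063423.
50th percentile: 1 − e^(−λt) = 0.5, t = −ln(0.5)/λ = 109.29 seconds.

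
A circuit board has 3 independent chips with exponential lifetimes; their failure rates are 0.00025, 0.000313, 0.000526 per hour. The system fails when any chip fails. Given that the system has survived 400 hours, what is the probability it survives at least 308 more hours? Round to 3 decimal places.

0.715

Time to first failure ~ Exp(Σλ) with Σλ = 0.001089.
By memorylessness, P(T > 400+308 | T > 400) = P(T > 308) = e^(−0.001089·308) ≈ 0.715.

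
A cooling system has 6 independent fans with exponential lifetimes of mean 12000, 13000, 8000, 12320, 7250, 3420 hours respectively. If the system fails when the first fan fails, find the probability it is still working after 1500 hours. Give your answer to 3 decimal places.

The first failure time is exponential with rate Σλ_i = 1/12000 + 1/13000 + 1/8000 + 1/12320 + 1/7250 + 1/3420 = 0.000796754 per hour.
P(min > 1500) = e^(−0.000796754·1500) = e^(−1.1951) ≈ 0.303.

0.303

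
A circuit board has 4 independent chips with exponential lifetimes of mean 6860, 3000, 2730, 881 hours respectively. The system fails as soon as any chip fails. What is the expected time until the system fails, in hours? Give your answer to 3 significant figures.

505

The first failure time is exponential with rate Σλ_i = 1/6860 + 1/3000 + 1/2730 + 1/881 = 0.00198048 per hour.
E[min] = 1/Σλ = 1/0.00198048 = 504.928 hours.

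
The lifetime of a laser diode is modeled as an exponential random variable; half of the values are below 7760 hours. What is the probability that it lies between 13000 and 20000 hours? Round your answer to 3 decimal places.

0.146

For an exponential, median = ln(2)/λ, so λ = ln 2 / 7760 = 0.0000893231 per hour.
P(13000 < X < 20000) = e^(−λ·13000) − e^(−λ·20000) = 0.31311 − 0.16755 ≈ 0.146.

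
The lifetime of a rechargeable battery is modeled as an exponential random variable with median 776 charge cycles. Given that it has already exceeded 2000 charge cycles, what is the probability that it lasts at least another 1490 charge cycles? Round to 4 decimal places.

0.2642

For an exponential, median = ln(2)/λ, so λ = ln 2 / 776 = 0.000893231 per charge cycle.
The exponential is memoryless, so the remaining time is again Exp(λ): the condition X > 2000 is irrelevant.
P(X > 1490) = e^(−1.3309) ≈ 0.2642.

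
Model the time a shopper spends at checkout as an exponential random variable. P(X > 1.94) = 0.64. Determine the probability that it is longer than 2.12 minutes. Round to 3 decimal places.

e^(−λ·1.94) = 0.64 ⇒ λ = −ln(0.64)/1.94 = 0.230045.
P(X > 2.12) = e^(−0.230045·2.12) = e^(−0.4877) ≈ 0.614.

0.614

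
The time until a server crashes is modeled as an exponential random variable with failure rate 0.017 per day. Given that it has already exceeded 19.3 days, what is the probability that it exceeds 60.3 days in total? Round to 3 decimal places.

0.498

P(X > s+t | X > s) = e^(−λ(s+t))/e^(−λs) = e^(−λt), independent of s = 19.3.
P(X > 41) = e^(−0.697) ≈ 0.498.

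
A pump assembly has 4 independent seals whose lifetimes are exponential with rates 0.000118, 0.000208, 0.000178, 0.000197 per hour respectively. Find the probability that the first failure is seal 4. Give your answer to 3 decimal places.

The time to first failure is exponential with rate Σλ = 0.000118 + 0.000208 + 0.000178 + 0.000197 = 0.000701.
P(seal 4 first) = λ_4/Σλ = 0.000197/0.000701 ≈ 0.281.

0.281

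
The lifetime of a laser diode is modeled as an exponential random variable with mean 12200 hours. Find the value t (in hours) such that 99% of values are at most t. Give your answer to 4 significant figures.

56180

The rate is λ = 1/12200 = 0.0000819672 per hour.
Set 1 − e^(−λt) = 0.99, so t = −ln(0.01)/λ = 4.6052/0.0000819672 ≈ 56183.1 hours.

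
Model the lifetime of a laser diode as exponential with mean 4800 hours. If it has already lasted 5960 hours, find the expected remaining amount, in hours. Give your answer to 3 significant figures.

The rate is λ = 1/4800 = 0.000208333 per hour.
By memorylessness, the remaining amount past any threshold is again Exp(λ) with mean 1/λ = 4800 hours.

4800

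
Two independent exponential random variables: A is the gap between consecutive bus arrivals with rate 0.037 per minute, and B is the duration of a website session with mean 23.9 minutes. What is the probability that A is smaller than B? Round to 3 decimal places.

λ_1 = 0.037, λ_2 = 1/23.9 = 0.041841.
For independent exponentials, P(A < B) = λ_1/(λ_1+λ_2) = 0.037/0.078841 ≈ 0.469.

0.469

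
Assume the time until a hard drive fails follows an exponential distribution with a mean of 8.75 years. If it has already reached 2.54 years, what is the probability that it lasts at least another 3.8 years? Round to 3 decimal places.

0.648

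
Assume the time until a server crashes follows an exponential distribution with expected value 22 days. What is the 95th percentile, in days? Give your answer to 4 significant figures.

The rate is λ = 1/22 = 0.0454545 per day.
Set 1 − e^(−λt) = 0.95, so t = −ln(0.05)/λ = 2.9957/0.0454545 ≈ 65.9061 days.

65.91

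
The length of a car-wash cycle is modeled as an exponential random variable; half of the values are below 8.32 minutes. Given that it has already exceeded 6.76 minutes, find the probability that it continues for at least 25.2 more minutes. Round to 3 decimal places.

For an exponential, median = ln(2)/λ, so λ = ln 2 / 8.32 = 0.083311 per minute.
The exponential is memoryless, so the remaining time is again Exp(λ): the condition X > 6.76 is irrelevant.
P(X > 25.2) = e^(−2.0994) ≈ 0.123.

0.123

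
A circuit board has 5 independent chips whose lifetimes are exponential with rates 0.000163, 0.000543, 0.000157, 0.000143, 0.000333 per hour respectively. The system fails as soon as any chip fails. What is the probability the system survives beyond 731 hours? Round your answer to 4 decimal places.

The time to first failure is exponential with rate Σλ = 0.000163 + 0.000543 + 0.000157 + 0.000143 + 0.000333 = 0.001339.
P(min > 731) = e^(−0.001339·731) = e^(−0.97881) ≈ 0.3758.

0.3758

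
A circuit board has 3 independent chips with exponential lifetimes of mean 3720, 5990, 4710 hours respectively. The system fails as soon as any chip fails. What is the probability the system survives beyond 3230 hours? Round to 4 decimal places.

The first failure time is exponential with rate Σλ_i = 1/3720 + 1/5990 + 1/4710 = 0.000648076 per hour.
P(min > 3230) = e^(−0.000648076·3230) = e^(−2.0933) ≈ 0.1233.

0.1233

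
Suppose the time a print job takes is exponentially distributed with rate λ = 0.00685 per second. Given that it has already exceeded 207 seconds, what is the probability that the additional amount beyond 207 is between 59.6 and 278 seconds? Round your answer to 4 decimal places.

0.5159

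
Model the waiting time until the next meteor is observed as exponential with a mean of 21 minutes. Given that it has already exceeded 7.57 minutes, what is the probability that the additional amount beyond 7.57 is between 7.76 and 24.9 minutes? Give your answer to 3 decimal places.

The rate is λ = 1/21 = 0.047619 per minute.
Memoryless: the residual past 7.57 is again Exp(λ).
P(7.76 < residual < 24.9) = e^(−λ·7.76) − e^(−λ·24.9) = 0.69106 − 0.30553 ≈ 0.386.

0.386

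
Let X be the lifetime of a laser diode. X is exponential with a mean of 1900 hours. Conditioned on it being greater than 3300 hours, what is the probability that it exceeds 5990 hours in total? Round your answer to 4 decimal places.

The rate is λ = 1/1900 = 0.000526316 per hour.
By the memoryless property, P(X > 3300+2690 | X > 3300) = P(X > 2690).
P(X > 2690) = e^(−1.4158) ≈ 0.2427.

0.2427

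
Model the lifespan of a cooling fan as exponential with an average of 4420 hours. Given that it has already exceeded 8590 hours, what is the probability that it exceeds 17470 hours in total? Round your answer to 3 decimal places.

0.134

The rate is λ = 1/4420 = 0.000226244 per hour.
P(X > s+t | X > s) = e^(−λ(s+t))/e^(−λs) = e^(−λt), independent of s = 8590.
P(X > 8880) = e^(−2.009) ≈ 0.134.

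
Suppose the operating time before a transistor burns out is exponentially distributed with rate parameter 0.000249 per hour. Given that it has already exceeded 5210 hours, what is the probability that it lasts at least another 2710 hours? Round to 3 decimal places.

The exponential is memoryless, so the remaining time is again Exp(λ): the condition X > 5210 is irrelevant.
P(X > 2710) = e^(−0.67479) ≈ 0.509.

0.509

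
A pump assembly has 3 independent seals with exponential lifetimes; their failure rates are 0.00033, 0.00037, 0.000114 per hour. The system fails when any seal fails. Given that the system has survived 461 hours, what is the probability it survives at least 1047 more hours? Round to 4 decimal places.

0.4265

Time to first failure ~ Exp(Σλ) with Σλ = 0.000814.
By memorylessness, P(T > 461+1047 | T > 461) = P(T > 1047) = e^(−0.000814·1047) ≈ 0.4265.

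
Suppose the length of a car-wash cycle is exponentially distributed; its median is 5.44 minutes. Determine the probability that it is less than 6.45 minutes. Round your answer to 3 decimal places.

0.560

For an exponential, median = ln(2)/λ, so λ = ln 2 / 5.44 = 0.127417 per minute.
P(X ≤ 6.45) = 1 − e^(−λ·6.45) = 1 − e^(−0.82184) ≈ 0.560.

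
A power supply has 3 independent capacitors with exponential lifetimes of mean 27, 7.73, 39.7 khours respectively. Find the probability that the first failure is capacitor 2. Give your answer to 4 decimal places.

Rates: λ_i = 1/mean_i → 0.037037, 0.129366, 0.0251889; Σλ = 0.191592.
P(capacitor 2 first) = λ_2/Σλ = 0.129366/0.191592 ≈ 0.6752.

0.6752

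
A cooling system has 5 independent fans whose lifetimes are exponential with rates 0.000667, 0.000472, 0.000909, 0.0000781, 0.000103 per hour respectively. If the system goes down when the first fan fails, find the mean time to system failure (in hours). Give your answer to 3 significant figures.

The time to first failure is exponential with rate Σλ = 0.000667 + 0.000472 + 0.000909 + 0.0000781 + 0.000103 = 0.0022291.
E[min] = 1/Σλ = 1/0.0022291 = 448.612 hours.

449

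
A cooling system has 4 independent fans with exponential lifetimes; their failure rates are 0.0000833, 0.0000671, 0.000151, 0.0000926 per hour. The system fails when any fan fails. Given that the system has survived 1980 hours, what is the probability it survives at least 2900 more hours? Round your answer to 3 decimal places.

Time to first failure ~ Exp(Σλ) with Σλ = 0.000394.
By memorylessness, P(T > 1980+2900 | T > 1980) = P(T > 2900) = e^(−0.000394·2900) ≈ 0.319.

0.319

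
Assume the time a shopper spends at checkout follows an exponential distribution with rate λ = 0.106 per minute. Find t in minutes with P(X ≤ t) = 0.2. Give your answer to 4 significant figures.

2.105

Set 1 − e^(−λt) = 0.2, so t = −ln(0.8)/λ = 0.22314/0.106 ≈ 2.10513 minutes.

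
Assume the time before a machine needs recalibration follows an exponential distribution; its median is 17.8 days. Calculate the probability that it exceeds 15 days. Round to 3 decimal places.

For an exponential, median = ln(2)/λ, so λ = ln 2 / 17.8 = 0.0389409 per day.
P(X > 15) = e^(−λ·15) = e^(−0.58411) ≈ 0.558.

0.558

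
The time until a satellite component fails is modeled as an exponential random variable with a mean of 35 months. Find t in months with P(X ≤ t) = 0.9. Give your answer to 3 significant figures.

80.6

The rate is λ = 1/35 = 0.0285714 per month.
Set 1 − e^(−λt) = 0.9, so t = −ln(0.1)/λ = 2.3026/0.0285714 ≈ 80.5905 months.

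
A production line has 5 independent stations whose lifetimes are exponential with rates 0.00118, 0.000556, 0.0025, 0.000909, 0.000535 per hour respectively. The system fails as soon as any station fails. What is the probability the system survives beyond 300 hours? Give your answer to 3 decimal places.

The time to first failure is exponential with rate Σλ = 0.00118 + 0.000556 + 0.0025 + 0.000909 + 0.000535 = 0.00568.
P(min > 300) = e^(−0.00568·300) = e^(−1.704) ≈ 0.182.

0.182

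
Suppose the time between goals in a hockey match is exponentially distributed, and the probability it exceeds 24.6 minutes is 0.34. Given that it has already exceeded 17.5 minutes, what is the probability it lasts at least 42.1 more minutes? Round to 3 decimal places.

0.158

From e^(−λ·24.6) = 0.34, λ = −ln(0.34)/24.6 = 0.0438541.
Memoryless: P(X > 17.5+42.1 | X > 17.5) = P(X > 42.1) = e^(−0.0438541·42.1) ≈ 0.158.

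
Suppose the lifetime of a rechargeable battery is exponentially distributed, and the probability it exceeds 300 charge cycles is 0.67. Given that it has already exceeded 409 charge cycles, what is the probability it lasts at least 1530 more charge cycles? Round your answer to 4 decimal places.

From e^(−λ·300) = 0.67, λ = −ln(0.67)/300 = 0.00133493.
Memoryless: P(X > 409+1530 | X > 409) = P(X > 1530) = e^(−0.00133493·1530) ≈ 0.1297.

0.1297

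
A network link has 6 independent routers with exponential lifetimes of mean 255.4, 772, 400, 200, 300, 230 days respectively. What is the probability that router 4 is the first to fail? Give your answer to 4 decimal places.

0.2452

Rates: λ_i = 1/mean_i → 0.00391543, 0.00129534, 0.0025, 0.005, 0.00333333, 0.00434783; Σλ = 0.0203919.
P(router 4 first) = λ_4/Σλ = 0.005/0.0203919 ≈ 0.2452.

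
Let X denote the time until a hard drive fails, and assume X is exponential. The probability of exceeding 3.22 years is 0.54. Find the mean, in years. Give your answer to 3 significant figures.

e^(−λ·3.22) = 0.54 ⇒ λ = −ln(0.54)/3.22 = 0.191362.
Mean = 1/λ = 5.22569 years.

5.23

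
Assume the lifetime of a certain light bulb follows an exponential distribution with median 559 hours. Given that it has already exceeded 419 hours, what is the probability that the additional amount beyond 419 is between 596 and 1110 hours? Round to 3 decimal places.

0.225

For an exponential, median = ln(2)/λ, so λ = ln 2 / 559 = 0.00123998 per hour.
Memoryless: the residual past 419 is again Exp(λ).
P(596 < residual < 1110) = e^(−λ·596) − e^(−λ·1110) = 0.47758 − 0.25249 ≈ 0.225.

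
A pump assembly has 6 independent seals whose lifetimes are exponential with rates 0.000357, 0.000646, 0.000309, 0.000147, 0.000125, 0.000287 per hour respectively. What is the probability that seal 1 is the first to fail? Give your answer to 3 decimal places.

0.191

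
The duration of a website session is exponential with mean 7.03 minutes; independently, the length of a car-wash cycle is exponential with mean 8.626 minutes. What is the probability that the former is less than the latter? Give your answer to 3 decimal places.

λ_1 = 1/7.03 = 0.142248, λ_2 = 1/8.626 = 0.115929.
For independent exponentials, P(the former < the latter) = λ_1/(λ_1+λ_2) = 0.142248/0.258176 ≈ 0.551.

0.551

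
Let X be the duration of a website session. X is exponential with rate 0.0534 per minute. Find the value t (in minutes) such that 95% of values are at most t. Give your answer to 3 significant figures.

56.1

Set 1 − e^(−λt) = 0.95, so t = −ln(0.05)/λ = 2.9957/0.0534 ≈ 56.0999 minutes.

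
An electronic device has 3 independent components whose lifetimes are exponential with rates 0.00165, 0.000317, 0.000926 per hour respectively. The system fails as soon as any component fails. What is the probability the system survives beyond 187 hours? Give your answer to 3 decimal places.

The time to first failure is exponential with rate Σλ = 0.00165 + 0.000317 + 0.000926 = 0.002893.
P(min > 187) = e^(−0.002893·187) = e^(−0.54099) ≈ 0.582.

0.582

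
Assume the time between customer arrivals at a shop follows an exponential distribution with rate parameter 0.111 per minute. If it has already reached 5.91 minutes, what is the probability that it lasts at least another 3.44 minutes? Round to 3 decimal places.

0.683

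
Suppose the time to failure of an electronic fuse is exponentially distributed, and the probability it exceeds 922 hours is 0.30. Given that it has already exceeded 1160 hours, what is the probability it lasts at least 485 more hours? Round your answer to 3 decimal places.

0.531

From e^(−λ·922) = 0.30, λ = −ln(0.30)/922 = 0.00130583.
Memoryless: P(X > 1160+485 | X > 1160) = P(X > 485) = e^(−0.00130583·485) ≈ 0.531.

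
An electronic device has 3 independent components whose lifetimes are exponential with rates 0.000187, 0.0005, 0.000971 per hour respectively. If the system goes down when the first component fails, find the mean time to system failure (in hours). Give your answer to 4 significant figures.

The time to first failure is exponential with rate Σλ = 0.000187 + 0.0005 + 0.000971 = 0.001658.
E[min] = 1/Σλ = 1/0.001658 = 603.136 hours.

603.1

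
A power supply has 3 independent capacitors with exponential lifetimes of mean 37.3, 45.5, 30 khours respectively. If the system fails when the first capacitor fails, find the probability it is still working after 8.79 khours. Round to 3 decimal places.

0.486

The first failure time is exponential with rate Σλ_i = 1/37.3 + 1/45.5 + 1/30 = 0.082121 per khour.
P(min > 8.79) = e^(−0.082121·8.79) = e^(−0.72184) ≈ 0.486.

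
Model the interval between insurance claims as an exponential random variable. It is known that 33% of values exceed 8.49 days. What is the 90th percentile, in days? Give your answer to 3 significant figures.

17.6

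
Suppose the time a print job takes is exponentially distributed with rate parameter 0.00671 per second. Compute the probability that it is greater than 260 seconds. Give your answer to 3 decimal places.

0.175

P(X > 260) = e^(−λ·260) = e^(−1.7446) ≈ 0.175.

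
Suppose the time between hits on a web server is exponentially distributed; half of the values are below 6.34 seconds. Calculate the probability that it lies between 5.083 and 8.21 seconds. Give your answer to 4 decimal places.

0.1661

For an exponential, median = ln(2)/λ, so λ = ln 2 / 6.34 = 0.109329 per second.
P(5.083 < X < 8.21) = e^(−λ·5.083) − e^(−λ·8.21) = 0.57366 − 0.40755 ≈ 0.1661.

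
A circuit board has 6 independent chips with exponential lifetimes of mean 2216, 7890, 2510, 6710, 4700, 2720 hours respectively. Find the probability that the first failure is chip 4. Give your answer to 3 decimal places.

0.087

Rates: λ_i = 1/mean_i → 0.000451264, 0.000126743, 0.000398406, 0.000149031, 0.000212766, 0.000367647; Σλ = 0.00170586.
P(chip 4 first) = λ_4/Σλ = 0.000149031/0.00170586 ≈ 0.087.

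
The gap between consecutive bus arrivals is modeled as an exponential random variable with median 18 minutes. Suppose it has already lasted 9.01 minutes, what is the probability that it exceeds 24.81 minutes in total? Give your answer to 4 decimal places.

0.5442

For an exponential, median = ln(2)/λ, so λ = ln 2 / 18 = 0.0385082 per minute.
P(X > s+t | X > s) = e^(−λ(s+t))/e^(−λs) = e^(−λt), independent of s = 9.01.
P(X > 15.8) = e^(−0.60843) ≈ 0.5442.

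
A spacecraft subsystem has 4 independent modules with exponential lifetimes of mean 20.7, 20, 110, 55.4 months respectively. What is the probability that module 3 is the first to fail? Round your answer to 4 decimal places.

Rates: λ_i = 1/mean_i → 0.0483092, 0.05, 0.00909091, 0.0180505; Σλ = 0.125451.
P(module 3 first) = λ_3/Σλ = 0.00909091/0.125451 ≈ 0.0725.

0.0725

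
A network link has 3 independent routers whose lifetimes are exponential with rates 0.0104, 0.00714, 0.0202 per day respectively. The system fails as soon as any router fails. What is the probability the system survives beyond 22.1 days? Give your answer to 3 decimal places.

0.434

The time to first failure is exponential with rate Σλ = 0.0104 + 0.00714 + 0.0202 = 0.03774.
P(min > 22.1) = e^(−0.03774·22.1) = e^(−0.83405) ≈ 0.434.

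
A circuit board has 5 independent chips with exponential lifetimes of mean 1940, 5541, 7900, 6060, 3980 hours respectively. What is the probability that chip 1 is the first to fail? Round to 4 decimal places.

0.4161

Rates: λ_i = 1/mean_i → 0.000515464, 0.000180473, 0.000126582, 0.000165017, 0.000251256; Σλ = 0.00123879.
P(chip 1 first) = λ_1/Σλ = 0.000515464/0.00123879 ≈ 0.4161.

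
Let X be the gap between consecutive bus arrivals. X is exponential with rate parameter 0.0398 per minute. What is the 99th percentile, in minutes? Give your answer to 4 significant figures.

115.7

Set 1 − e^(−λt) = 0.99, so t = −ln(0.01)/λ = 4.6052/0.0398 ≈ 115.708 minutes.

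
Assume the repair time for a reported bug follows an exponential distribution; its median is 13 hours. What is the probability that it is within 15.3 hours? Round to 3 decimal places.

For an exponential, median = ln(2)/λ, so λ = ln 2 / 13 = 0.053319 per hour.
P(X ≤ 15.3) = 1 − e^(−λ·15.3) = 1 − e^(−0.81578) ≈ 0.558.

0.558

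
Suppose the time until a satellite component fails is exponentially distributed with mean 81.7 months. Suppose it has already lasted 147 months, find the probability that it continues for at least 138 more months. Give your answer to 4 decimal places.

The rate is λ = 1/81.7 = 0.0122399 per month.
By the memoryless property, P(X > 147+138 | X > 147) = P(X > 138).
P(X > 138) = e^(−1.6891) ≈ 0.1847.

0.1847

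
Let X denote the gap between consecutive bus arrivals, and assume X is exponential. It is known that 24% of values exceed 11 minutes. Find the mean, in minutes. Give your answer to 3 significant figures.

7.71

e^(−λ·11) = 0.24 ⇒ λ = −ln(0.24)/11 = 0.129738.
Mean = 1/λ = 7.70785 minutes.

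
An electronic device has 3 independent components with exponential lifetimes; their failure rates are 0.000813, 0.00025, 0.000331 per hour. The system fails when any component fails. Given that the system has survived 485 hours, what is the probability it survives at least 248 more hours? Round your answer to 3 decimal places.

Time to first failure ~ Exp(Σλ) with Σλ = 0.001394.
By memorylessness, P(T > 485+248 | T > 485) = P(T > 248) = e^(−0.001394·248) ≈ 0.708.

0.708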